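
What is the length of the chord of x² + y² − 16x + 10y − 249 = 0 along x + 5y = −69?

Express y = (−69 − x)/5 and substitute into the circle:
26x² − 312x − 4914 = 0  ⟹  x² − 12x − 189 = 0
x = 21 or x = −9, giving (21, −18) and (−9, −12).
|(21, −18) − (−9, −12)| = √((30)² + (−6)²) = 6√26.

6√26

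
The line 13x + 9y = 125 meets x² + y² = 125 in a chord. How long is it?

5√10

The distance from (0, 0) to the line is 125/√250, and r² = 125.
Chord = 2√(r² − d²) = 2·√(125/2) = 5√10.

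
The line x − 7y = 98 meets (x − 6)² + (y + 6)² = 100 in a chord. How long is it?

Express y = (−98 + x)/7 and substitute into the circle:
50x² − 700x = 0  ⟹  x² − 14x = 0
x = 14 or x = 0, giving (14, −12) and (0, −14).
|(14, −12) − (0, −14)| = √((14)² + (2)²) = 10√2.

10√2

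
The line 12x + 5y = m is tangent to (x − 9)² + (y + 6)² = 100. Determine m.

m = −52 or m = 208

For a tangent, require d(centre, line) = r = 10.
|12·9 + 5·(−6) − m| / √169 = 10
|m − (78)| = 10·13, so m = 208 or m = −52.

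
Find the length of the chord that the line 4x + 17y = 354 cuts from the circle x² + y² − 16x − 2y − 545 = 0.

From the line, y = (354 − 4x)/17. Substituting:
305x² − 7320x − 44225 = 0  ⟹  x² − 24x − 145 = 0
x = 29 or x = −5, giving (29, 14) and (−5, 22).
|(29, 14) − (−5, 22)| = √((34)² + (−8)²) = 2√305.

2√305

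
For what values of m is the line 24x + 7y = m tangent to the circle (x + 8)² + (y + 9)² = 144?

m = −555 or m = 45

The line touches the circle iff its distance from (−8, −9) is 12:
|24·(−8) + 7·(−9) − m| / √625 = 12
|m − (−255)| = 12·25, so m = 45 or m = −555.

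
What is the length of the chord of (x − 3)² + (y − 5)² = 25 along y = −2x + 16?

4√5

Centre (3, 5), r² = 25. Perpendicular distance d from centre to line = |−5| / √5 = 5/√5.
Half the chord is √(r² − d²) = √(20), so the full chord is 4√5.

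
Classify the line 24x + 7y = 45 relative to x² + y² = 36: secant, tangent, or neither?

Substituting the line into the circle gives 625x² − 2160x + 261 = 0.
Discriminant = (−2160)² − 4·625·(261) = 4013100 > 0.
Two real roots: the line is a secant.

secant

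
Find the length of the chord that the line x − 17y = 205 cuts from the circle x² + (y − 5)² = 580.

The distance from (0, 5) to the line is 290/√290, and r² = 580.
Half the chord is √(r² − d²) = √(290), so the full chord is 2√290.

2√290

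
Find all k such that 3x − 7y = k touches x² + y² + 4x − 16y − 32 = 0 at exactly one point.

The line touches the circle iff its distance from (−2, 8) is 10:
|3·(−2) − 7·8 − k| / √58 = 10
|k − (−62)| = 10√58.

k = −62 ± 10√58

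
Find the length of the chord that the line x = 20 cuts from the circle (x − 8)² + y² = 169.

10

The line gives x = 20. Substituting into the circle:
y² − 25 = 0
y = 5 or y = −5, giving (20, 5) and (20, −5).
|(20, 5) − (20, −5)| = √((0)² + (10)²) = 10.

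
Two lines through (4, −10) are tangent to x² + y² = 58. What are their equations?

7x − 3y = 58 and 3x + 7y = −58

Write the tangent as mx − y + (−10 − m·(4)) = 0 and set its distance from the centre to √58:
[m·(−4) − (10)]² = 58(m² + 1)
21m² − 40m − 21 = 0, so m = 7/3 or m = −3/7.
With m = 7/3: 7x − 3y = 58. With m = −3/7: 3x + 7y = −58.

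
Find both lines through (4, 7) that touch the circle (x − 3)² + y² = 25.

Let a tangent through (4, 7) have slope m. Its distance from (3, 0) must equal 5:
(−1m − (−7))² = 25(m² + 1)
12m² + 7m − 12 = 0, so m = 3/4 or m = −4/3.
With m = 3/4: 3x − 4y = −16. With m = −4/3: 4x + 3y = 37.

3x − 4y = −16 and 4x + 3y = 37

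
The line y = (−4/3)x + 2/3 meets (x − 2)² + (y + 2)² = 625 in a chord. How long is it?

From the line, y = (2 − 4x)/3. Substituting:
25x² − 100x − 5525 = 0  ⟹  x² − 4x − 221 = 0
x = 17 or x = −13, giving (17, −22) and (−13, 18).
Chord length = distance between (17, −22) and (−13, 18) = √2500 = 50.

50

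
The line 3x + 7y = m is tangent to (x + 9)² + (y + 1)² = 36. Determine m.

m = −34 ± 6√58

Tangency holds when the distance from the centre (−9, −1) to the line equals the radius 6:
|3·(−9) + 7·(−1) − m| / √58 = 6
|m − (−34)| = 6√58.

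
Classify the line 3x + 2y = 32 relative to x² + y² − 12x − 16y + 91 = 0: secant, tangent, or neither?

Substituting the line into the circle gives 13x² − 144x + 364 = 0.
Discriminant = (−144)² − 4·13·(364) = 1808 > 0.
Two real roots: the line is a secant.

secant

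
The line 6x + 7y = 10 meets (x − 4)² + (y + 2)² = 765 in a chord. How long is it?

6√85

Centre (4, −2), r² = 765. Perpendicular distance d from centre to line = |0| / √85 = 0/√85.
Chord = 2√(r² − d²) = 2·√(765) = 6√85.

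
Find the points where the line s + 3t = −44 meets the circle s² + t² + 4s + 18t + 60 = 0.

From the line, t = (−44 − s)/3. Substituting:
10s² + 70s + 100 = 0  ⟹  s² + 7s + 10 = 0
s = −2 or s = −5, giving (−2, −14) and (−5, −13).

(−5, −13) and (−2, −14)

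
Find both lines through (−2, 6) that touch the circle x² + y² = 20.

Let a tangent through (−2, 6) have slope m. Its distance from (0, 0) must equal 2√5:
[m·(2) − (−6)]² = 20(m² + 1)
2m² − 3m − 2 = 0, so m = −1/2 or m = 2.
Through (−2, 6) these give x + 2y = 10 and 2x − y = −10.

x + 2y = 10 and 2x − y = −10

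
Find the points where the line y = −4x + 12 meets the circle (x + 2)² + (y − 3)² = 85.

(0, 12) and (4, −4)

Substitute y = −4x + 12:
17x² − 68x = 0  ⟹  x² − 4x = 0
x = 4 or x = 0, giving (4, −4) and (0, 12).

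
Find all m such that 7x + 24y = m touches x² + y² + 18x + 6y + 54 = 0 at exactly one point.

m = −285 or m = 15

For a tangent, require d(centre, line) = r = 6.
|7·(−9) + 24·(−3) − m| / √625 = 6
|m − (−135)| = 6·25, so m = 15 or m = −285.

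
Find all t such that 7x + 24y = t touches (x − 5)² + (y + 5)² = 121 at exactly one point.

t = −360 or t = 190

For a tangent, require d(centre, line) = r = 11.
|7·5 + 24·(−5) − t| / √625 = 11
|t − (−85)| = 11·25, so t = 190 or t = −360.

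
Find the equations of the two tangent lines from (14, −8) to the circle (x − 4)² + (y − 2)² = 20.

x + 2y = −2 and 2x + y = 20

A line y − (−8) = m(x − (14)) is tangent when its distance from (4, 2) is 2√5:
[m·(−10) − (10)]² = 20(m² + 1)
2m² + 5m + 2 = 0, so m = −1/2 or m = −2.
With m = −1/2: x + 2y = −2. With m = −2: 2x + y = 20.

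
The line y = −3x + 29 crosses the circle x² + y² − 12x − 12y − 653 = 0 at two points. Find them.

(−1, 32) and (16, −19)

From the line, y = −3x + 29. Substituting:
10x² − 150x − 160 = 0  ⟹  x² − 15x − 16 = 0
x = 16 or x = −1, giving (16, −19) and (−1, 32).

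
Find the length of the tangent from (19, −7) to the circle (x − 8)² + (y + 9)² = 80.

The centre is (8, −9) and r = 4√5. The square of the distance from P to the centre is 121 + 4 = 125.
The tangent meets the radius at right angles, so tangent² = |PO|² − r² = 125 − 80 = 45.

3√5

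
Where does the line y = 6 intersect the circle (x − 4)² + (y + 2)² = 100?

Substitute y = 6:
x² − 8x − 20 = 0
x = 10 or x = −2, giving (10, 6) and (−2, 6).

(−2, 6) and (10, 6)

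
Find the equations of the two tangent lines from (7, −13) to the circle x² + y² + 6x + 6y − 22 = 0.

Write the tangent as mx − y + (−13 − m·(7)) = 0 and set its distance from the centre to 2√10:
(−10m − (10))² = 40(m² + 1)
3m² + 10m + 3 = 0, so m = −3 or m = −1/3.
With m = −3: 3x + y = 8. With m = −1/3: x + 3y = −32.

3x + y = 8 and x + 3y = −32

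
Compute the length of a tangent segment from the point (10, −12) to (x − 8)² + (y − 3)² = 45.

2√46

Centre (8, 3), r² = 45. |PO|² = (2)² + (−15)² = 229.
Power of the point: PT² = |PO|² − r² = 184, so PT = 2√46.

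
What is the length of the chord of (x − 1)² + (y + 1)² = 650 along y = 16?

38

Centre (1, −1), r² = 650. Perpendicular distance d from centre to line = |−17| / √1 = 17.
Half the chord is √(r² − d²) = √(361), so the full chord is 38.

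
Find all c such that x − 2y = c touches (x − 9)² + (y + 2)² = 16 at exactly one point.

c = 13 ± 4√5

The line touches the circle iff its distance from (9, −2) is 4:
|1·9 − 2·(−2) − c| / √5 = 4
|c − (13)| = 4√5.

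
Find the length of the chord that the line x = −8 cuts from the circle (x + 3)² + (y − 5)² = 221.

The line gives x = −8. Substituting into the circle:
y² − 10y − 171 = 0
y = 19 or y = −9, giving (−8, 19) and (−8, −9).
Chord length = distance between (−8, 19) and (−8, −9) = √784 = 28.

28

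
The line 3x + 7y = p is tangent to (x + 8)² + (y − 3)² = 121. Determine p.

The line touches the circle iff its distance from (−8, 3) is 11:
|3·(−8) + 7·3 − p| / √58 = 11
|p − (−3)| = 11√58.

p = −3 ± 11√58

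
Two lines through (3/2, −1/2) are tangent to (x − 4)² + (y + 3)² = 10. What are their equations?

3x − y = 5 and x − 3y = 3

Let a tangent through (3/2, −1/2) have slope m. Its distance from (4, −3) must equal √10:
[m·(5/2) − (−5/2)]² = 10(m² + 1)
3m² − 10m + 3 = 0, so m = 3 or m = 1/3.
Through (3/2, −1/2) these give 3x − y = 5 and x − 3y = 3.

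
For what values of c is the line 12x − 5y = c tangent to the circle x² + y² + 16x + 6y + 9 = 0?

c = −185 or c = 23

For a tangent, require d(centre, line) = r = 8.
|12·(−8) − 5·(−3) − c| / √169 = 8
|c − (−81)| = 8·13, so c = 23 or c = −185.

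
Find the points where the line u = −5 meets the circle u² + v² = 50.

The line gives u = −5. Substituting into the circle:
v² − 25 = 0
v = 5 or v = −5, giving (−5, 5) and (−5, −5).

(−5, −5) and (−5, 5)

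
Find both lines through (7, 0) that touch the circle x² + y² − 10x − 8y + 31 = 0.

Write the tangent as mx − y + (0 − m·(7)) = 0 and set its distance from the centre to √10:
[m·(−2) − (4)]² = 10(m² + 1)
3m² − 8m − 3 = 0, so m = −1/3 or m = 3.
Through (7, 0) these give x + 3y = 7 and 3x − y = 21.

x + 3y = 7 and 3x − y = 21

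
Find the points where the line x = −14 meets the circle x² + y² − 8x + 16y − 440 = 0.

(−14, −22) and (−14, 6)

The line gives x = −14. Substituting into the circle:
y² + 16y − 132 = 0
y = 6 or y = −22, giving (−14, 6) and (−14, −22).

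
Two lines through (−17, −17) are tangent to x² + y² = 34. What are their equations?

5x − 3y = −34 and 3x − 5y = 34

Let a tangent through (−17, −17) have slope m. Its distance from (0, 0) must equal √34:
[m·(17) − (17)]² = 34(m² + 1)
15m² − 34m + 15 = 0, so m = 5/3 or m = 3/5.
With m = 5/3: 5x − 3y = −34. With m = 3/5: 3x − 5y = 34.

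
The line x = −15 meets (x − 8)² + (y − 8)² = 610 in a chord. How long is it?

18

Centre (8, 8), r² = 610. Perpendicular distance d from centre to line = |23| / √1 = 23.
Chord = 2√(r² − d²) = 2·√(81) = 18.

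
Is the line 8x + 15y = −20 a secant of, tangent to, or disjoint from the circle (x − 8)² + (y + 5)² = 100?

secant

Substituting the line into the circle gives 289x² − 4480x − 5075 = 0.
Δ = 20070400 − (−5866700) = 25937100.
Two real roots: the line is a secant.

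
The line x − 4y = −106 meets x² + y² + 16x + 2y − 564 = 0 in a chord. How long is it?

2√17

Substitute y = (106 + x)/4:
17x² + 476x + 3060 = 0  ⟹  x² + 28x + 180 = 0
x = −10 or x = −18, giving (−10, 24) and (−18, 22).
Chord length = distance between (−10, 24) and (−18, 22) = √68 = 2√17.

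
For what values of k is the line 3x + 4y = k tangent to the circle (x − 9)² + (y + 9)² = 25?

The line touches the circle iff its distance from (9, −9) is 5:
|3·9 + 4·(−9) − k| / √25 = 5
|k − (−9)| = 5·5, so k = 16 or k = −34.

k = −34 or k = 16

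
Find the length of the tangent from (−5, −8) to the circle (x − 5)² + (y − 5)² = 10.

The centre is (5, 5) and r = √10. The square of the distance from P to the centre is 100 + 169 = 269.
The tangent meets the radius at right angles, so tangent² = |PO|² − r² = 269 − 10 = 259.

√259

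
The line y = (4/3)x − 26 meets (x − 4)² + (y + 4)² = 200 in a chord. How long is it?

Centre (4, −4), r² = 200. Perpendicular distance d from centre to line = |−50| / √25 = 50/√25.
Chord = 2√(r² − d²) = 2·√(100) = 20.

20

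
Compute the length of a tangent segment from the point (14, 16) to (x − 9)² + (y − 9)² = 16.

√58

Centre (9, 9), r² = 16. |PO|² = (5)² + (7)² = 74.
By the tangent–radius right angle, tangent length = √(|PO|² − r²) = √58.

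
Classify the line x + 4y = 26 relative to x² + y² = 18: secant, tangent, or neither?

neither

d² = (1·0 + 4·0 − (26))²/17 = 676/17; r² = 18.
Since d² > r², the line lies outside the circle.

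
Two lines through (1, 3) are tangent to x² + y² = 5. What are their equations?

2x + y = 5 and x − 2y = −5

Write the tangent as mx − y + (3 − m·(1)) = 0 and set its distance from the centre to √5:
[m·(−1) − (−3)]² = 5(m² + 1)
2m² + 3m − 2 = 0, so m = −2 or m = 1/2.
With m = −2: 2x + y = 5. With m = 1/2: x − 2y = −5.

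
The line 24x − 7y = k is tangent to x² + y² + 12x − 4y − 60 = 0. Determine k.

k = −408 or k = 92

The line touches the circle iff its distance from (−6, 2) is 10:
|24·(−6) − 7·2 − k| / √625 = 10
|k − (−158)| = 10·25, so k = 92 or k = −408.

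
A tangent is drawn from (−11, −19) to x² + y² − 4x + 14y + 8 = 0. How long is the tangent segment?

2√67

The centre is (2, −7) and r = 3√5. The square of the distance from P to the centre is 169 + 144 = 313.
The tangent meets the radius at right angles, so tangent² = |PO|² − r² = 313 − 45 = 268.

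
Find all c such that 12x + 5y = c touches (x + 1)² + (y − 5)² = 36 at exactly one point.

For a tangent, require d(centre, line) = r = 6.
|12·(−1) + 5·5 − c| / √169 = 6
|c − (13)| = 6·13, so c = 91 or c = −65.

c = −65 or c = 91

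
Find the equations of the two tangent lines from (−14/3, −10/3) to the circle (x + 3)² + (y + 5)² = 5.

2x − y = −6 and x − 2y = 2

Let a tangent through (−14/3, −10/3) have slope m. Its distance from (−3, −5) must equal √5:
(5/3m − (−5/3))² = 5(m² + 1)
2m² − 5m + 2 = 0, so m = 2 or m = 1/2.
Through (−14/3, −10/3) these give 2x − y = −6 and x − 2y = 2.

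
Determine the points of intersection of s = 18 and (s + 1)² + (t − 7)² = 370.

(18, 4) and (18, 10)

The line gives s = 18. Substituting into the circle:
t² − 14t + 40 = 0
t = 10 or t = 4, giving (18, 10) and (18, 4).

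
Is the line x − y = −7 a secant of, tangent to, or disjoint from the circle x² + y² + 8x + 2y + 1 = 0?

Substituting the line into the circle gives 2x² + 24x + 64 = 0.
Discriminant = (24)² − 4·2·(64) = 64 > 0.
Two real roots: the line is a secant.

secant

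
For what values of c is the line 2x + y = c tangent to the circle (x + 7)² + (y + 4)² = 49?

For a tangent, require d(centre, line) = r = 7.
|2·(−7) + 1·(−4) − c| / √5 = 7
|c − (−18)| = 7√5.

c = −18 ± 7√5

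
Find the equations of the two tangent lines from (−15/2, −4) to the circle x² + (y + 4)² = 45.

Write the tangent as mx − y + (−4 − m·(−15/2)) = 0 and set its distance from the centre to 3√5:
[m·(15/2) − (0)]² = 45(m² + 1)
m² − 4 = 0, so m = 2 or m = −2.
With m = 2: 2x − y = −11. With m = −2: 2x + y = −19.

2x − y = −11 and 2x + y = −19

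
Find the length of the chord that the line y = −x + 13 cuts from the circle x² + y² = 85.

√2

Centre (0, 0), r² = 85. Perpendicular distance d from centre to line = |−13| / √2 = 13/√2.
Chord = 2√(r² − d²) = 2·√(1/2) = √2.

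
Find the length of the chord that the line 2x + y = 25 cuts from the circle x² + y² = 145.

4√5

Express y = −2x + 25 and substitute into the circle:
5x² − 100x + 480 = 0  ⟹  x² − 20x + 96 = 0
x = 12 or x = 8, giving (12, 1) and (8, 9).
|(12, 1) − (8, 9)| = √((4)² + (−8)²) = 4√5.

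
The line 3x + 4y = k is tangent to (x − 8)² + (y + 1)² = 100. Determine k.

For a tangent, require d(centre, line) = r = 10.
|3·8 + 4·(−1) − k| / √25 = 10
|k − (20)| = 10·5, so k = 70 or k = −30.

k = −30 or k = 70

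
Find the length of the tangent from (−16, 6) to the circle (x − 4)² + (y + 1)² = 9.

2√110

With centre O = (4, −1), |OP|² = 449 and r² = 9.
The tangent meets the radius at right angles, so tangent² = |PO|² − r² = 449 − 9 = 440.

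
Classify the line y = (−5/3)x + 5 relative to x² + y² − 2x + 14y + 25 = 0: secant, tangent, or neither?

neither

Centre (1, −7), r² = 25. Distance² from centre to line = (−31)²/34 = 961/34.
Since d² > r², the line lies outside the circle.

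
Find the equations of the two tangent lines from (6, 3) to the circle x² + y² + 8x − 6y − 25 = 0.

x + y = 9 and x − y = 3

A line y − (3) = m(x − (6)) is tangent when its distance from (−4, 3) is 5√2:
[m·(−10) − (0)]² = 50(m² + 1)
m² − 1 = 0, so m = −1 or m = 1.
With m = −1: x + y = 9. With m = 1: x − y = 3.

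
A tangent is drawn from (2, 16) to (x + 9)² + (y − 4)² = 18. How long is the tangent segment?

√247

With centre O = (−9, 4), |OP|² = 265 and r² = 18.
By the tangent–radius right angle, tangent length = √(|PO|² − r²) = √247.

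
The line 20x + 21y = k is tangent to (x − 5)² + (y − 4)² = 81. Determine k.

For a tangent, require d(centre, line) = r = 9.
|20·5 + 21·4 − k| / √841 = 9
|k − (184)| = 9·29, so k = 445 or k = −77.

k = −77 or k = 445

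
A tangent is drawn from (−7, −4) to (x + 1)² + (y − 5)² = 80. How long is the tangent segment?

Centre (−1, 5), r² = 80. |PO|² = (−6)² + (−9)² = 117.
Power of the point: PT² = |PO|² − r² = 37, so PT = √37.

√37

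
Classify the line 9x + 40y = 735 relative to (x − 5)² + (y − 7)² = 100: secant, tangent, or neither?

tangent

d² = (9·5 + 40·7 − (735))²/1681 = 100; r² = 100.
Since d² = r², the line is tangent.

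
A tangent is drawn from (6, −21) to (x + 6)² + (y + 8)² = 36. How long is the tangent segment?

√277

With centre O = (−6, −8), |OP|² = 313 and r² = 36.
Power of the point: PT² = |PO|² − r² = 277, so PT = √277.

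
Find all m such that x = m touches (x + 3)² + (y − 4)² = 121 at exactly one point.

Tangency holds when the distance from the centre (−3, 4) to the line equals the radius 11:
|1·(−3) + 0·4 − m| / √1 = 11
|m − (−3)| = 11, so m = 8 or m = −14.

m = −14 or m = 8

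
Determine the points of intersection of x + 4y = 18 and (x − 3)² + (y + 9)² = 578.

(−14, 8) and (26, −2)

Express y = (18 − x)/4 and substitute into the circle:
17x² − 204x − 6188 = 0  ⟹  x² − 12x − 364 = 0
x = 26 or x = −14, giving (26, −2) and (−14, 8).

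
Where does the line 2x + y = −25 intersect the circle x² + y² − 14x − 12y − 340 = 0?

From the line, y = −2x − 25. Substituting:
5x² + 110x + 585 = 0  ⟹  x² + 22x + 117 = 0
x = −9 or x = −13, giving (−9, −7) and (−13, 1).

(−13, 1) and (−9, −7)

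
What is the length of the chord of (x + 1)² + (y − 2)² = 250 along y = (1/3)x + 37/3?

8√10

The distance from (−1, 2) to the line is 30/√10, and r² = 250.
Half the chord is √(r² − d²) = √(160), so the full chord is 8√10.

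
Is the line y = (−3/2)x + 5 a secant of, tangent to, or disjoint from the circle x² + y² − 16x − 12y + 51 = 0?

disjoint

Substituting the line into the circle gives 13x² − 52x + 64 = 0.
Discriminant = (−52)² − 4·13·(64) = −624 < 0.
No real roots: the line does not meet the circle.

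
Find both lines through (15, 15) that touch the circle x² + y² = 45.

2x − y = 15 and x − 2y = −15

Write the tangent as mx − y + (15 − m·(15)) = 0 and set its distance from the centre to 3√5:
(−15m − (−15))² = 45(m² + 1)
2m² − 5m + 2 = 0, so m = 2 or m = 1/2.
Through (15, 15) these give 2x − y = 15 and x − 2y = −15.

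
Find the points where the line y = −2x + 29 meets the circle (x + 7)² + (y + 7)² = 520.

From the line, y = −2x + 29. Substituting:
5x² − 130x + 825 = 0  ⟹  x² − 26x + 165 = 0
x = 15 or x = 11, giving (15, −1) and (11, 7).

(11, 7) and (15, −1)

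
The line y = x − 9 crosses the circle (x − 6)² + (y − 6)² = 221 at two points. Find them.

Substitute y = x − 9:
2x² − 42x + 40 = 0  ⟹  x² − 21x + 20 = 0
x = 20 or x = 1, giving (20, 11) and (1, −8).

(1, −8) and (20, 11)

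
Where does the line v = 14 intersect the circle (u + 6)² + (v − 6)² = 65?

(−7, 14) and (−5, 14)

Express v = 14 and substitute into the circle:
u² + 12u + 35 = 0
u = −5 or u = −7, giving (−5, 14) and (−7, 14).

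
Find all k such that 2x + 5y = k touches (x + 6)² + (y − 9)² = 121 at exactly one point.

k = 33 ± 11√29

The line touches the circle iff its distance from (−6, 9) is 11:
|2·(−6) + 5·9 − k| / √29 = 11
|k − (33)| = 11√29.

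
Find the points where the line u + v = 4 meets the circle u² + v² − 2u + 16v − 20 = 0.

(3, 1) and (10, −6)

From the line, v = −u + 4. Substituting:
2u² − 26u + 60 = 0  ⟹  u² − 13u + 30 = 0
u = 10 or u = 3, giving (10, −6) and (3, 1).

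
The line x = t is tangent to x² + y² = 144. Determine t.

t = −12 or t = 12

For a tangent, require d(centre, line) = r = 12.
|1·0 + 0·0 − t| / √1 = 12
|t| = 12, so t = 12 or t = −12.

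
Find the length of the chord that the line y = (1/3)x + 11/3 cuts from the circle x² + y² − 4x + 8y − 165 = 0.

From the line, y = (11 + x)/3. Substituting:
10x² + 10x − 1100 = 0  ⟹  x² + x − 110 = 0
x = 10 or x = −11, giving (10, 7) and (−11, 0).
Chord length = distance between (10, 7) and (−11, 0) = √490 = 7√10.

7√10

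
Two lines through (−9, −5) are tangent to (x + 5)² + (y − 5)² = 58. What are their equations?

7x + 3y = −78 and 3x − 7y = 8

Write the tangent as mx − y + (−5 − m·(−9)) = 0 and set its distance from the centre to √58:
[m·(4) − (10)]² = 58(m² + 1)
21m² + 40m − 21 = 0, so m = −7/3 or m = 3/7.
Through (−9, −5) these give 7x + 3y = −78 and 3x − 7y = 8.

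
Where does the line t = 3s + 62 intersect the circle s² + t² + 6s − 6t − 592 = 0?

(−24, −10) and (−12, 26)

From the line, t = 3s + 62. Substituting:
10s² + 360s + 2880 = 0  ⟹  s² + 36s + 288 = 0
s = −12 or s = −24, giving (−12, 26) and (−24, −10).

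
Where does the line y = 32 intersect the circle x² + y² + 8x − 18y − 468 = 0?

(−10, 32) and (2, 32)

Substitute y = 32:
x² + 8x − 20 = 0
x = 2 or x = −10, giving (2, 32) and (−10, 32).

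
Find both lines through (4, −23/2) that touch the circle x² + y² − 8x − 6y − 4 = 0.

5x + 2y = −3 and 5x − 2y = 43

Let a tangent through (4, −23/2) have slope m. Its distance from (4, 3) must equal √29:
(0m − (29/2))² = 29(m² + 1)
4m² − 25 = 0, so m = −5/2 or m = 5/2.
Through (4, −23/2) these give 5x + 2y = −3 and 5x − 2y = 43.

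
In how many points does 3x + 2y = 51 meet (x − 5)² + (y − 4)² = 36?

d² = (3·5 + 2·4 − (51))²/13 = 784/13; r² = 36.
Since d² > r², the line lies outside the circle.

0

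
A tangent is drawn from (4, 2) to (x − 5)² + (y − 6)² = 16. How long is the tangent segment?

Centre (5, 6), r² = 16. |PO|² = (−1)² + (−4)² = 17.
By the tangent–radius right angle, tangent length = √(|PO|² − r²) = √1 = 1.

1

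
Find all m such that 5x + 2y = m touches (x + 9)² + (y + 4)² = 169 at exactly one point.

m = −53 ± 13√29

For a tangent, require d(centre, line) = r = 13.
|5·(−9) + 2·(−4) − m| / √29 = 13
|m − (−53)| = 13√29.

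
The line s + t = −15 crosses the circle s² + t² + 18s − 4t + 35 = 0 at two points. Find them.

Substitute t = −s − 15:
2s² + 52s + 320 = 0  ⟹  s² + 26s + 160 = 0
s = −10 or s = −16, giving (−10, −5) and (−16, 1).

(−16, 1) and (−10, −5)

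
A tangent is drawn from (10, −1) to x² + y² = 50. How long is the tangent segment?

√51

The centre is (0, 0) and r = 5√2. The square of the distance from P to the centre is 100 + 1 = 101.
The tangent meets the radius at right angles, so tangent² = |PO|² − r² = 101 − 50 = 51.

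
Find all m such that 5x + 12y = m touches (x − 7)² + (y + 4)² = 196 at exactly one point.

Tangency holds when the distance from the centre (7, −4) to the line equals the radius 14:
|5·7 + 12·(−4) − m| / √169 = 14
|m − (−13)| = 14·13, so m = 169 or m = −195.

m = −195 or m = 169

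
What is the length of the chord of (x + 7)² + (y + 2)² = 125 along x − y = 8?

Centre (−7, −2), r² = 125. Perpendicular distance d from centre to line = |−13| / √2 = 13/√2.
Half the chord is √(r² − d²) = √(81/2), so the full chord is 9√2.

9√2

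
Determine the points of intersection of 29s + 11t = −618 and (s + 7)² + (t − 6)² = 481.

From the line, t = (−618 − 29s)/11. Substituting:
962s² + 41366s + 415584 = 0  ⟹  s² + 43s + 432 = 0
s = −16 or s = −27, giving (−16, −14) and (−27, 15).

(−27, 15) and (−16, −14)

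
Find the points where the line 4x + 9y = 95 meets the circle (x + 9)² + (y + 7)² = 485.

(−10, 15) and (8, 7)

Substitute y = (95 − 4x)/9:
97x² + 194x − 7760 = 0  ⟹  x² + 2x − 80 = 0
x = 8 or x = −10, giving (8, 7) and (−10, 15).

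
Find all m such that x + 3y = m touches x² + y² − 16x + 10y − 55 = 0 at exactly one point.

m = −7 ± 12√10

For a tangent, require d(centre, line) = r = 12.
|1·8 + 3·(−5) − m| / √10 = 12
|m − (−7)| = 12√10.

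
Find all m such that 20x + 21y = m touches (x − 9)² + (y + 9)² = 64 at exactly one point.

m = −241 or m = 223

The line touches the circle iff its distance from (9, −9) is 8:
|20·9 + 21·(−9) − m| / √841 = 8
|m − (−9)| = 8·29, so m = 223 or m = −241.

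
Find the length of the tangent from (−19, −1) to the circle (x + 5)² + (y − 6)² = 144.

With centre O = (−5, 6), |OP|² = 245 and r² = 144.
The tangent meets the radius at right angles, so tangent² = |PO|² − r² = 245 − 144 = 101.

√101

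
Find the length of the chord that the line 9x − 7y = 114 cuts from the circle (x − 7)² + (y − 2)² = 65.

√130

Express y = (−114 + 9x)/7 and substitute into the circle:
130x² − 2990x + 15600 = 0  ⟹  x² − 23x + 120 = 0
x = 15 or x = 8, giving (15, 3) and (8, −6).
Chord length = distance between (15, 3) and (8, −6) = √130 = √130.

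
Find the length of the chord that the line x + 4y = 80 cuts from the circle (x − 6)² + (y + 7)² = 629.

Substitute y = (80 − x)/4:
17x² − 408x + 2176 = 0  ⟹  x² − 24x + 128 = 0
x = 16 or x = 8, giving (16, 16) and (8, 18).
|(16, 16) − (8, 18)| = √((8)² + (−2)²) = 2√17.

2√17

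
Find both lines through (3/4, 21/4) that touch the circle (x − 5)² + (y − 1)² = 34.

A line y − (21/4) = m(x − (3/4)) is tangent when its distance from (5, 1) is √34:
[m·(17/4) − (−17/4)]² = 34(m² + 1)
15m² − 34m + 15 = 0, so m = 5/3 or m = 3/5.
With m = 5/3: 5x − 3y = −12. With m = 3/5: 3x − 5y = −24.

5x − 3y = −12 and 3x − 5y = −24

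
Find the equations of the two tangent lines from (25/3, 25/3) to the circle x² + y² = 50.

A line y − (25/3) = m(x − (25/3)) is tangent when its distance from (0, 0) is 5√2:
[m·(−25/3) − (−25/3)]² = 50(m² + 1)
7m² − 50m + 7 = 0, so m = 7 or m = 1/7.
With m = 7: 7x − y = 50. With m = 1/7: x − 7y = −50.

7x − y = 50 and x − 7y = −50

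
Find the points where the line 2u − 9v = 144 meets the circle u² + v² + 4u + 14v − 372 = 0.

(−18, −20) and (18, −12)

From the line, v = (−144 + 2u)/9. Substituting:
85u² − 27540 = 0  ⟹  u² − 324 = 0
u = 18 or u = −18, giving (18, −12) and (−18, −20).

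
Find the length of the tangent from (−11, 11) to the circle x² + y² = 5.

√237

The centre is (0, 0) and r = √5. The square of the distance from P to the centre is 121 + 121 = 242.
Power of the point: PT² = |PO|² − r² = 237, so PT = √237.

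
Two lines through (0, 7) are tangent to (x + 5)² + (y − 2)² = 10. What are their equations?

x − 3y = −21 and 3x − y = −7

A line y − (7) = m(x − (0)) is tangent when its distance from (−5, 2) is √10:
(−5m − (−5))² = 10(m² + 1)
3m² − 10m + 3 = 0, so m = 1/3 or m = 3.
Through (0, 7) these give x − 3y = −21 and 3x − y = −7.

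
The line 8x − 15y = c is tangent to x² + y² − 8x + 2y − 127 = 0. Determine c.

c = −157 or c = 251

For a tangent, require d(centre, line) = r = 12.
|8·4 − 15·(−1) − c| / √289 = 12
|c − (47)| = 12·17, so c = 251 or c = −157.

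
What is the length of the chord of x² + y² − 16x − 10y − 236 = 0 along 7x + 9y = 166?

3√130

Substitute y = (166 − 7x)/9:
130x² − 2990x − 6500 = 0  ⟹  x² − 23x − 50 = 0
x = 25 or x = −2, giving (25, −1) and (−2, 20).
Chord length = distance between (25, −1) and (−2, 20) = √1170 = 3√130.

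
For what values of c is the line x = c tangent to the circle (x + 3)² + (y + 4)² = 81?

The line touches the circle iff its distance from (−3, −4) is 9:
|1·(−3) + 0·(−4) − c| / √1 = 9
|c − (−3)| = 9, so c = 6 or c = −12.

c = −12 or c = 6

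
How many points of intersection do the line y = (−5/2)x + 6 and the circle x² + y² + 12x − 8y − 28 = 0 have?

Substituting the line into the circle gives 29x² + 8x − 160 = 0.
Δ = 64 − (−18560) = 18624.
Two real roots: the line is a secant.

2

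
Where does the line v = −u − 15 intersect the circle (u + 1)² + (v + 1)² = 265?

(−17, 2) and (2, −17)

Express v = −u − 15 and substitute into the circle:
2u² + 30u − 68 = 0  ⟹  u² + 15u − 34 = 0
u = 2 or u = −17, giving (2, −17) and (−17, 2).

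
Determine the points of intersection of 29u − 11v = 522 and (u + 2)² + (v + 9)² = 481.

Express v = (−522 + 29u)/11 and substitute into the circle:
962u² − 24050u + 121212 = 0  ⟹  u² − 25u + 126 = 0
u = 18 or u = 7, giving (18, 0) and (7, −29).

(7, −29) and (18, 0)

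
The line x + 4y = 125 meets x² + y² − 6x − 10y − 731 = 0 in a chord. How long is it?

6√17

Express y = (125 − x)/4 and substitute into the circle:
17x² − 306x − 1071 = 0  ⟹  x² − 18x − 63 = 0
x = 21 or x = −3, giving (21, 26) and (−3, 32).
Chord length = distance between (21, 26) and (−3, 32) = √612 = 6√17.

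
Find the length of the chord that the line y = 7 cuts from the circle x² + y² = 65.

The distance from (0, 0) to the line is 7, and r² = 65.
Chord = 2√(r² − d²) = 2·√(16) = 8.

8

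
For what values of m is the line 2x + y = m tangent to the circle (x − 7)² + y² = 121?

m = 14 ± 11√5

The line touches the circle iff its distance from (7, 0) is 11:
|2·7 + 1·0 − m| / √5 = 11
|m − (14)| = 11√5.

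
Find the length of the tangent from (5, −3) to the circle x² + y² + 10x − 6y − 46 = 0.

2√14

With centre O = (−5, 3), |OP|² = 136 and r² = 80.
By the tangent–radius right angle, tangent length = √(|PO|² − r²) = √56 = 2√14.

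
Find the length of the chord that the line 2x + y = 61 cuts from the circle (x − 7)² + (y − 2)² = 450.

6√5

Express y = −2x + 61 and substitute into the circle:
5x² − 250x + 3080 = 0  ⟹  x² − 50x + 616 = 0
x = 28 or x = 22, giving (28, 5) and (22, 17).
Chord length = distance between (28, 5) and (22, 17) = √180 = 6√5.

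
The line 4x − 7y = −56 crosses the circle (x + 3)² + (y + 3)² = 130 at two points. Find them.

(−14, 0) and (0, 8)

Substitute y = (56 + 4x)/7:
65x² + 910x = 0  ⟹  x² + 14x = 0
x = 0 or x = −14, giving (0, 8) and (−14, 0).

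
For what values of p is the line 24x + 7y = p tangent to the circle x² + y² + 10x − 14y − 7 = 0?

p = −296 or p = 154

Tangency holds when the distance from the centre (−5, 7) to the line equals the radius 9:
|24·(−5) + 7·7 − p| / √625 = 9
|p − (−71)| = 9·25, so p = 154 or p = −296.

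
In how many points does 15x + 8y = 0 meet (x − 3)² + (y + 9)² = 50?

2

Substituting the line into the circle gives 289x² − 2544x + 2560 = 0.
Δ = 6471936 − 2959360 = 3512576.
Two real roots: the line is a secant.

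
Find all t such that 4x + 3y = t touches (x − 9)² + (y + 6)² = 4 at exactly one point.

t = 8 or t = 28

The line touches the circle iff its distance from (9, −6) is 2:
|4·9 + 3·(−6) − t| / √25 = 2
|t − (18)| = 2·5, so t = 28 or t = 8.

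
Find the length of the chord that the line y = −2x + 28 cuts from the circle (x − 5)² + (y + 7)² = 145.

The distance from (5, −7) to the line is 25/√5, and r² = 145.
Half the chord is √(r² − d²) = √(20), so the full chord is 4√5.

4√5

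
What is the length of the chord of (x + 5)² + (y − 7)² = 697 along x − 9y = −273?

Express y = (273 + x)/9 and substitute into the circle:
82x² + 1230x − 10332 = 0  ⟹  x² + 15x − 126 = 0
x = 6 or x = −21, giving (6, 31) and (−21, 28).
|(6, 31) − (−21, 28)| = √((27)² + (3)²) = 3√82.

3√82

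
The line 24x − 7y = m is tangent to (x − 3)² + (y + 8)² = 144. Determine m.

Tangency holds when the distance from the centre (3, −8) to the line equals the radius 12:
|24·3 − 7·(−8) − m| / √625 = 12
|m − (128)| = 12·25, so m = 428 or m = −172.

m = −172 or m = 428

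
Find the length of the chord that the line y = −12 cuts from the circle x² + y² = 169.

The distance from (0, 0) to the line is 12, and r² = 169.
Half the chord is √(r² − d²) = √(25), so the full chord is 10.

10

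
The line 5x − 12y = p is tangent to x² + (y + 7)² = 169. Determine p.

p = −85 or p = 253

For a tangent, require d(centre, line) = r = 13.
|5·0 − 12·(−7) − p| / √169 = 13
|p − (84)| = 13·13, so p = 253 or p = −85.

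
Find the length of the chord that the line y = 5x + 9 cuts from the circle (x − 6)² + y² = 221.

Centre (6, 0), r² = 221. Perpendicular distance d from centre to line = |39| / √26 = 39/√26.
Half the chord is √(r² − d²) = √(325/2), so the full chord is 5√26.

5√26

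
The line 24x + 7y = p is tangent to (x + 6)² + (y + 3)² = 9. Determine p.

Tangency holds when the distance from the centre (−6, −3) to the line equals the radius 3:
|24·(−6) + 7·(−3) − p| / √625 = 3
|p − (−165)| = 3·25, so p = −90 or p = −240.

p = −240 or p = −90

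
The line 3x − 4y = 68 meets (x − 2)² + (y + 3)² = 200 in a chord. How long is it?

From the line, y = (−68 + 3x)/4. Substituting:
25x² − 400x = 0  ⟹  x² − 16x = 0
x = 16 or x = 0, giving (16, −5) and (0, −17).
|(16, −5) − (0, −17)| = √((16)² + (12)²) = 20.

20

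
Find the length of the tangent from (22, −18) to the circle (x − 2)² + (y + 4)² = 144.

Centre (2, −4), r² = 144. |PO|² = (20)² + (−14)² = 596.
By the tangent–radius right angle, tangent length = √(|PO|² − r²) = √452 = 2√113.

2√113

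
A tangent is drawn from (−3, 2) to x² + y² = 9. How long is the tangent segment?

The centre is (0, 0) and r = 3. The square of the distance from P to the centre is 9 + 4 = 13.
Power of the point: PT² = |PO|² − r² = 4, so PT = 2.

2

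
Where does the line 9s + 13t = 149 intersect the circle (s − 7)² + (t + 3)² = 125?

(5, 8) and (18, −1)

Express t = (149 − 9s)/13 and substitute into the circle:
250s² − 5750s + 22500 = 0  ⟹  s² − 23s + 90 = 0
s = 18 or s = 5, giving (18, −1) and (5, 8).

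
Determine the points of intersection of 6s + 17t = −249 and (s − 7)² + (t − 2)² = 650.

Express t = (−249 − 6s)/17 and substitute into the circle:
325s² − 650s − 93600 = 0  ⟹  s² − 2s − 288 = 0
s = 18 or s = −16, giving (18, −21) and (−16, −9).

(−16, −9) and (18, −21)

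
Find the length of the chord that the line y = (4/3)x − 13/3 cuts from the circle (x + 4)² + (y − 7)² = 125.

The distance from (−4, 7) to the line is 50/√25, and r² = 125.
Chord = 2√(r² − d²) = 2·√(25) = 10.

10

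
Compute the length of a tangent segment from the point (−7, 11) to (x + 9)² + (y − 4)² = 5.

The centre is (−9, 4) and r = √5. The square of the distance from P to the centre is 4 + 49 = 53.
By the tangent–radius right angle, tangent length = √(|PO|² − r²) = √48 = 4√3.

4√3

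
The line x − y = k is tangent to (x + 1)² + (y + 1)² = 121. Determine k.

Tangency holds when the distance from the centre (−1, −1) to the line equals the radius 11:
|1·(−1) − 1·(−1) − k| / √2 = 11
|k| = 11√2.

k = ±11√2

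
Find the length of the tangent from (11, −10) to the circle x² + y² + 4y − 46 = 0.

Centre (0, −2), r² = 50. |PO|² = (11)² + (−8)² = 185.
The tangent meets the radius at right angles, so tangent² = |PO|² − r² = 185 − 50 = 135.

3√15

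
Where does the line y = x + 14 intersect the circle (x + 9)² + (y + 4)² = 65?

(−17, −3) and (−10, 4)

Express y = x + 14 and substitute into the circle:
2x² + 54x + 340 = 0  ⟹  x² + 27x + 170 = 0
x = −10 or x = −17, giving (−10, 4) and (−17, −3).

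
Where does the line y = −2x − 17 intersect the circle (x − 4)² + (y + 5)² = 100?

Express y = −2x − 17 and substitute into the circle:
5x² + 40x + 60 = 0  ⟹  x² + 8x + 12 = 0
x = −2 or x = −6, giving (−2, −13) and (−6, −5).

(−6, −5) and (−2, −13)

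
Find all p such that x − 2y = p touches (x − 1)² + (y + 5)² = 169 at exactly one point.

For a tangent, require d(centre, line) = r = 13.
|1·1 − 2·(−5) − p| / √5 = 13
|p − (11)| = 13√5.

p = 11 ± 13√5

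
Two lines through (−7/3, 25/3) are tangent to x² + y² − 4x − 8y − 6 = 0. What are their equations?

x − 5y = −44 and 5x − y = −20

A line y − (25/3) = m(x − (−7/3)) is tangent when its distance from (2, 4) is √26:
(13/3m − (−13/3))² = 26(m² + 1)
5m² − 26m + 5 = 0, so m = 1/5 or m = 5.
Through (−7/3, 25/3) these give x − 5y = −44 and 5x − y = −20.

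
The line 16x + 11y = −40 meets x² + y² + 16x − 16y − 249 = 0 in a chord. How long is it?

Centre (−8, 8), r² = 377. Perpendicular distance d from centre to line = |0| / √377 = 0/√377.
Half the chord is √(r² − d²) = √(377), so the full chord is 2√377.

2√377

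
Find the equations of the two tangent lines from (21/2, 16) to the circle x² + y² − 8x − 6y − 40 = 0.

8x + y = 100 and 4x − 7y = −70

A line y − (16) = m(x − (21/2)) is tangent when its distance from (4, 3) is √65:
[m·(−13/2) − (−13)]² = 65(m² + 1)
7m² + 52m − 32 = 0, so m = −8 or m = 4/7.
Through (21/2, 16) these give 8x + y = 100 and 4x − 7y = −70.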